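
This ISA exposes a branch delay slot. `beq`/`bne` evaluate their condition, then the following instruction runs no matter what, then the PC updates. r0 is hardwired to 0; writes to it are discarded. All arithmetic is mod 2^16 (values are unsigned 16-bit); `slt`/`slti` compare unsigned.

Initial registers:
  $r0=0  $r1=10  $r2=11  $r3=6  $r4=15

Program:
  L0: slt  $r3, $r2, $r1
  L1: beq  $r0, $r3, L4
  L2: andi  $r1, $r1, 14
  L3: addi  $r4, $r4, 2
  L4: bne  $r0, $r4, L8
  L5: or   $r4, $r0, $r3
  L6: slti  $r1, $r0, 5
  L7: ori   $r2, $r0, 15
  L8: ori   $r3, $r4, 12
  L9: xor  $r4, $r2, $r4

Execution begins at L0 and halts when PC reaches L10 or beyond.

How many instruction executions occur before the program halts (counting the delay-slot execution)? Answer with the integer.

PC=0  slt  $r3, $r2, $r1     | $r0=0 $r1=10 $r2=11 $r3=0 $r4=15
PC=1  beq  $r0, $r3, L4      | $r0=0 $r1=10 $r2=11 $r3=0 $r4=15  [TAKEN]
PC=2  andi  $r1, $r1, 14     | $r0=0 $r1=10 $r2=11 $r3=0 $r4=15
PC=4  bne  $r0, $r4, L8      | $r0=0 $r1=10 $r2=11 $r3=0 $r4=15  [TAKEN]
PC=5  or   $r4, $r0, $r3     | $r0=0 $r1=10 $r2=11 $r3=0 $r4=0
PC=8  ori   $r3, $r4, 12     | $r0=0 $r1=10 $r2=11 $r3=12 $r4=0
PC=9  xor  $r4, $r2, $r4     | $r0=0 $r1=10 $r2=11 $r3=12 $r4=11

7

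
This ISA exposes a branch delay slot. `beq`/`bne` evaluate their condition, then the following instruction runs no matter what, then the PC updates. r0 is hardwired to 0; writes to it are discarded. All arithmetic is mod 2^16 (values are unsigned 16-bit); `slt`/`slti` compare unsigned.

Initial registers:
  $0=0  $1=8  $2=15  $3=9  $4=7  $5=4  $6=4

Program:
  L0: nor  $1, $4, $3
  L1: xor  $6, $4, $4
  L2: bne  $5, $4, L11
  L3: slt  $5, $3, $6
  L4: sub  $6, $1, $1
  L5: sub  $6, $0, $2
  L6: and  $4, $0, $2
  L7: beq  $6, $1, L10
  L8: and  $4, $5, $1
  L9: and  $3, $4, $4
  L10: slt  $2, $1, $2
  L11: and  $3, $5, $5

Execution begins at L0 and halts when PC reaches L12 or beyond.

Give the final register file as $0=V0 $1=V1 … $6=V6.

$0=0 $1=65520 $2=15 $3=0 $4=7 $5=0 $6=0

#0 nor  $1, $4, $3 ; 0/65520/15/9/7/4/4
#1 xor  $6, $4, $4 ; 0/65520/15/9/7/4/0
#2 bne  $5, $4, L11 ; 0/65520/15/9/7/4/0 ; →target
#3 slt  $5, $3, $6 ; 0/65520/15/9/7/0/0
#11 and  $3, $5, $5 ; 0/65520/15/0/7/0/0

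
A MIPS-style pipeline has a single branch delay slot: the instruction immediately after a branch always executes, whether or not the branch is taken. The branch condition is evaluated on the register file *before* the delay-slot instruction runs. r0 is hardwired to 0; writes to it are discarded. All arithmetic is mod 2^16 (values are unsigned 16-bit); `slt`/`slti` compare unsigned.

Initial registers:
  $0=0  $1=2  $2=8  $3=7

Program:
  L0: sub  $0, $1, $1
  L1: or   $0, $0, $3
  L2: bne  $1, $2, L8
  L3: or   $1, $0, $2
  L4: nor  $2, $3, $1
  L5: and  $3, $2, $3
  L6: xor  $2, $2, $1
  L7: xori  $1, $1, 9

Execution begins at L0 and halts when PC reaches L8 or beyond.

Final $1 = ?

8

  step pc=0: sub  $0, $1, $1  regs=(0,2,8,7)
  step pc=1: or   $0, $0, $3  regs=(0,2,8,7)
  step pc=2: bne  $1, $2, L8  cond=T  regs=(0,2,8,7)
  step pc=3: or   $1, $0, $2  regs=(0,8,8,7)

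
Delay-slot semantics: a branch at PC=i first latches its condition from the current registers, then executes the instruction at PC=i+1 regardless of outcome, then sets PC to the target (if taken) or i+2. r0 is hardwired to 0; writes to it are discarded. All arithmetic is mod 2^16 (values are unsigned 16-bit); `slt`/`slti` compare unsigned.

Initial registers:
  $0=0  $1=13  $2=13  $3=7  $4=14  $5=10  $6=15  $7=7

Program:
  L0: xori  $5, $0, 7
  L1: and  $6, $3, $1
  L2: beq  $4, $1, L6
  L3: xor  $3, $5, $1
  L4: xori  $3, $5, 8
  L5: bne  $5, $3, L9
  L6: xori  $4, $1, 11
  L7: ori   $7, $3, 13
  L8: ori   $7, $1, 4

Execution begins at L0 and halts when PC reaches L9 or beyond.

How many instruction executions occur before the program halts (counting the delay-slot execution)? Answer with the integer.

7

PC=0  xori  $5, $0, 7        | $0=0 $1=13 $2=13 $3=7 $4=14 $5=7 $6=15 $7=7
PC=1  and  $6, $3, $1        | $0=0 $1=13 $2=13 $3=7 $4=14 $5=7 $6=5 $7=7
PC=2  beq  $4, $1, L6        | $0=0 $1=13 $2=13 $3=7 $4=14 $5=7 $6=5 $7=7  [not taken]
PC=3  xor  $3, $5, $1        | $0=0 $1=13 $2=13 $3=10 $4=14 $5=7 $6=5 $7=7
PC=4  xori  $3, $5, 8        | $0=0 $1=13 $2=13 $3=15 $4=14 $5=7 $6=5 $7=7
PC=5  bne  $5, $3, L9        | $0=0 $1=13 $2=13 $3=15 $4=14 $5=7 $6=5 $7=7  [TAKEN]
PC=6  xori  $4, $1, 11       | $0=0 $1=13 $2=13 $3=15 $4=6 $5=7 $6=5 $7=7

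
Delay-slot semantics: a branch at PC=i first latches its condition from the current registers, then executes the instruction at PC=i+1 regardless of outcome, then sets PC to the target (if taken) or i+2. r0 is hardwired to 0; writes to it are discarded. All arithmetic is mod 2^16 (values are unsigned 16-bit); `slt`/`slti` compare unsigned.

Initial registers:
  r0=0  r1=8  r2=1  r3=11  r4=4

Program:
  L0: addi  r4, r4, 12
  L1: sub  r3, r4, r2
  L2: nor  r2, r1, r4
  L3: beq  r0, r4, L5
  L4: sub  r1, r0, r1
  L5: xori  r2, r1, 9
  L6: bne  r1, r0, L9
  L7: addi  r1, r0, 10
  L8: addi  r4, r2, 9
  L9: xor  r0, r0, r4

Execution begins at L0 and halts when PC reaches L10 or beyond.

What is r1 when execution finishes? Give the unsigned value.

PC=0  addi  r4, r4, 12       | r0=0 r1=8 r2=1 r3=11 r4=16
PC=1  sub  r3, r4, r2        | r0=0 r1=8 r2=1 r3=15 r4=16
PC=2  nor  r2, r1, r4        | r0=0 r1=8 r2=65511 r3=15 r4=16
PC=3  beq  r0, r4, L5        | r0=0 r1=8 r2=65511 r3=15 r4=16  [not taken]
PC=4  sub  r1, r0, r1        | r0=0 r1=65528 r2=65511 r3=15 r4=16
PC=5  xori  r2, r1, 9        | r0=0 r1=65528 r2=65521 r3=15 r4=16
PC=6  bne  r1, r0, L9        | r0=0 r1=65528 r2=65521 r3=15 r4=16  [TAKEN]
PC=7  addi  r1, r0, 10       | r0=0 r1=10 r2=65521 r3=15 r4=16
PC=9  xor  r0, r0, r4        | r0=0 r1=10 r2=65521 r3=15 r4=16

10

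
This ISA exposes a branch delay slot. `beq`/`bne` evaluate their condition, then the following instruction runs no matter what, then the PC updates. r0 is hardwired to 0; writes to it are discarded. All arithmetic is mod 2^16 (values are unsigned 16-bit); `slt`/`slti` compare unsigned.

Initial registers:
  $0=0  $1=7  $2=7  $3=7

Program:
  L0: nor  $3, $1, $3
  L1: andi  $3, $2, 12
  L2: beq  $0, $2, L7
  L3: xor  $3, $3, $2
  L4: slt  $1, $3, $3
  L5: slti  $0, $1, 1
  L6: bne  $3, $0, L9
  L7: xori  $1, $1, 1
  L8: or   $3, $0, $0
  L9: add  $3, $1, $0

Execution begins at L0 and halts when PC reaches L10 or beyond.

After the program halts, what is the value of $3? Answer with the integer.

1

#0 nor  $3, $1, $3 ; 0/7/7/65528
#1 andi  $3, $2, 12 ; 0/7/7/4
#2 beq  $0, $2, L7 ; 0/7/7/4 ; →fallthru
#3 xor  $3, $3, $2 ; 0/7/7/3
#4 slt  $1, $3, $3 ; 0/0/7/3
#5 slti  $0, $1, 1 ; 0/0/7/3
#6 bne  $3, $0, L9 ; 0/0/7/3 ; →target
#7 xori  $1, $1, 1 ; 0/1/7/3
#9 add  $3, $1, $0 ; 0/1/7/1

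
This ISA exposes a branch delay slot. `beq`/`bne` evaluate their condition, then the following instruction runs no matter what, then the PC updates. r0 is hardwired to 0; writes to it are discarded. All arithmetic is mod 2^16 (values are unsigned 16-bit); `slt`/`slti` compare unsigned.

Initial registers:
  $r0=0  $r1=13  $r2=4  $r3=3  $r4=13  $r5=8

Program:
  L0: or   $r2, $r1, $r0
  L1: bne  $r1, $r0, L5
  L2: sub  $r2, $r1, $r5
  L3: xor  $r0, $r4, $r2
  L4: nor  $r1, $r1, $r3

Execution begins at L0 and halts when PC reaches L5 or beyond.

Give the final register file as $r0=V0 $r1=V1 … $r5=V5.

$r0=0 $r1=13 $r2=5 $r3=3 $r4=13 $r5=8

[0] or   $r2, $r1, $r0  →  {$r0:0, $r1:13, $r2:13, $r3:3, $r4:13, $r5:8}
[1] bne  $r1, $r0, L5  →  {$r0:0, $r1:13, $r2:13, $r3:3, $r4:13, $r5:8}  ⟨branch taken⟩
[2] sub  $r2, $r1, $r5  →  {$r0:0, $r1:13, $r2:5, $r3:3, $r4:13, $r5:8}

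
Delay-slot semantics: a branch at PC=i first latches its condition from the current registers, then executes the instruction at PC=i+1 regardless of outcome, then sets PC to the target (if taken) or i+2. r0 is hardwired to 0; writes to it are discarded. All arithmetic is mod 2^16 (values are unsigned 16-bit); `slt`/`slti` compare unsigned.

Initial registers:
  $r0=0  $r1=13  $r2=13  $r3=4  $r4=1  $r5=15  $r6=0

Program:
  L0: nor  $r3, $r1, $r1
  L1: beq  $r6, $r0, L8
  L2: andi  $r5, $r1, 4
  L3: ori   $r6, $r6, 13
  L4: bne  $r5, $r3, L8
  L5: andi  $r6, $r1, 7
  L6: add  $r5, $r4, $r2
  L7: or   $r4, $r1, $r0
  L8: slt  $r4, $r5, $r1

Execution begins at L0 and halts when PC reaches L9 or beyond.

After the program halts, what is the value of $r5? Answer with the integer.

4

PC=0  nor  $r3, $r1, $r1     | $r0=0 $r1=13 $r2=13 $r3=65522 $r4=1 $r5=15 $r6=0
PC=1  beq  $r6, $r0, L8      | $r0=0 $r1=13 $r2=13 $r3=65522 $r4=1 $r5=15 $r6=0  [TAKEN]
PC=2  andi  $r5, $r1, 4      | $r0=0 $r1=13 $r2=13 $r3=65522 $r4=1 $r5=4 $r6=0
PC=8  slt  $r4, $r5, $r1     | $r0=0 $r1=13 $r2=13 $r3=65522 $r4=1 $r5=4 $r6=0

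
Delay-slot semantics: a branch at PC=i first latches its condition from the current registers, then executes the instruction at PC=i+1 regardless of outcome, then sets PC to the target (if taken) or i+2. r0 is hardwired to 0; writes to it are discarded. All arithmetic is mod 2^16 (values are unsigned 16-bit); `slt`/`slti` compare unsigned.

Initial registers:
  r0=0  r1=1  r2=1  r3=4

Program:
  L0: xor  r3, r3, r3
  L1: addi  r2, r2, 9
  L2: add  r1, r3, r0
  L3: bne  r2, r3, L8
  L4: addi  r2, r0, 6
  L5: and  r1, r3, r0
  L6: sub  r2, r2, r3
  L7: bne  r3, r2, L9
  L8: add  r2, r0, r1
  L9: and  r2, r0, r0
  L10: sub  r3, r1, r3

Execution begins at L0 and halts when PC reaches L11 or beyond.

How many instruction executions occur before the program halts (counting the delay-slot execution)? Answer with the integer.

PC=0  xor  r3, r3, r3        | r0=0 r1=1 r2=1 r3=0
PC=1  addi  r2, r2, 9        | r0=0 r1=1 r2=10 r3=0
PC=2  add  r1, r3, r0        | r0=0 r1=0 r2=10 r3=0
PC=3  bne  r2, r3, L8        | r0=0 r1=0 r2=10 r3=0  [TAKEN]
PC=4  addi  r2, r0, 6        | r0=0 r1=0 r2=6 r3=0
PC=8  add  r2, r0, r1        | r0=0 r1=0 r2=0 r3=0
PC=9  and  r2, r0, r0        | r0=0 r1=0 r2=0 r3=0
PC=10 sub  r3, r1, r3        | r0=0 r1=0 r2=0 r3=0

8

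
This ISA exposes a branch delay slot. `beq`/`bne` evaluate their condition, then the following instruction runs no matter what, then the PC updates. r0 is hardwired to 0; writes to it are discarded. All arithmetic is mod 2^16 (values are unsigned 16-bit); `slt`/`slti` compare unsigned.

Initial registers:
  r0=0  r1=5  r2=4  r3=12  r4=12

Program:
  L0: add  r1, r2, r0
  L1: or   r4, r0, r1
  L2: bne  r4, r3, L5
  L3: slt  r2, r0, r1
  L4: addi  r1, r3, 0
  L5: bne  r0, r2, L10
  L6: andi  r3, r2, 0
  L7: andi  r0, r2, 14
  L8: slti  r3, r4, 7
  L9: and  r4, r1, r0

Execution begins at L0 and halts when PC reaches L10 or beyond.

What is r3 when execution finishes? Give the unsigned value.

[0] add  r1, r2, r0  →  {r0:0, r1:4, r2:4, r3:12, r4:12}
[1] or   r4, r0, r1  →  {r0:0, r1:4, r2:4, r3:12, r4:4}
[2] bne  r4, r3, L5  →  {r0:0, r1:4, r2:4, r3:12, r4:4}  ⟨branch taken⟩
[3] slt  r2, r0, r1  →  {r0:0, r1:4, r2:1, r3:12, r4:4}
[5] bne  r0, r2, L10  →  {r0:0, r1:4, r2:1, r3:12, r4:4}  ⟨branch taken⟩
[6] andi  r3, r2, 0  →  {r0:0, r1:4, r2:1, r3:0, r4:4}

0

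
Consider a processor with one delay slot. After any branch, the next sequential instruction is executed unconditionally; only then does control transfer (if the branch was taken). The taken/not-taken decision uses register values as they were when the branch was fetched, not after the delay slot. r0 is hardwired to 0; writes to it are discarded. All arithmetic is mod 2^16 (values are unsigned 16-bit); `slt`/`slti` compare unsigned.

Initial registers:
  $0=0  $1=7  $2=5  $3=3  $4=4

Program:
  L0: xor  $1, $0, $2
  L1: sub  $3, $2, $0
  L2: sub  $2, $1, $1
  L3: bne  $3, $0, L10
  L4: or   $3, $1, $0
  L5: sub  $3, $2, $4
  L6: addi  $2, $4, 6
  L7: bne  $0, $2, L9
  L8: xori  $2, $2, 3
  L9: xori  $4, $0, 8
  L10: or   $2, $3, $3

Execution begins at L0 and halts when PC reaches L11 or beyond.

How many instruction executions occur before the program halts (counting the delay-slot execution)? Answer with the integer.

6

#0 xor  $1, $0, $2 ; 0/5/5/3/4
#1 sub  $3, $2, $0 ; 0/5/5/5/4
#2 sub  $2, $1, $1 ; 0/5/0/5/4
#3 bne  $3, $0, L10 ; 0/5/0/5/4 ; →target
#4 or   $3, $1, $0 ; 0/5/0/5/4
#10 or   $2, $3, $3 ; 0/5/5/5/4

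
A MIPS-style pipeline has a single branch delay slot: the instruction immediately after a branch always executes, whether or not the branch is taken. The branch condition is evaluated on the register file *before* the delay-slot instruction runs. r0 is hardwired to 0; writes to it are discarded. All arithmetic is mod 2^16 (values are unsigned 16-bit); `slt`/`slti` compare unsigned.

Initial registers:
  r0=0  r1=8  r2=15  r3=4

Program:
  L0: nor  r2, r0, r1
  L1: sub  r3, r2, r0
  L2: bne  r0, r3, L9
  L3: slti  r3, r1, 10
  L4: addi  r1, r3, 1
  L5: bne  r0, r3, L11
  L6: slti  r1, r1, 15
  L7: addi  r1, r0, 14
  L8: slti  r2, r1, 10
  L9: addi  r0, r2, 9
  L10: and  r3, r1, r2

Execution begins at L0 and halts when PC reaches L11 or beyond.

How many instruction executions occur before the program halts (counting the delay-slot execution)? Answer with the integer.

6

  step pc=0: nor  r2, r0, r1  regs=(0,8,65527,4)
  step pc=1: sub  r3, r2, r0  regs=(0,8,65527,65527)
  step pc=2: bne  r0, r3, L9  cond=T  regs=(0,8,65527,65527)
  step pc=3: slti  r3, r1, 10  regs=(0,8,65527,1)
  step pc=9: addi  r0, r2, 9  regs=(0,8,65527,1)
  step pc=10: and  r3, r1, r2  regs=(0,8,65527,0)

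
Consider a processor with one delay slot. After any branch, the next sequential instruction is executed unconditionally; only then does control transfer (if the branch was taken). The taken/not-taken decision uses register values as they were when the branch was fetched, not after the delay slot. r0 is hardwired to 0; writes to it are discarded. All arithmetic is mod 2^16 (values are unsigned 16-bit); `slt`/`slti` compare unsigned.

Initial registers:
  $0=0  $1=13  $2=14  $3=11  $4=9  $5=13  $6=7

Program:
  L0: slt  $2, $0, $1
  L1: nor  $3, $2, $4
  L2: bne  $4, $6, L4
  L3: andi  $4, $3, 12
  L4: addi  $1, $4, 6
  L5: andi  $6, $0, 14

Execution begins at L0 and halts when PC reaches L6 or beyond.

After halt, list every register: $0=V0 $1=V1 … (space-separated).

PC=0  slt  $2, $0, $1        | $0=0 $1=13 $2=1 $3=11 $4=9 $5=13 $6=7
PC=1  nor  $3, $2, $4        | $0=0 $1=13 $2=1 $3=65526 $4=9 $5=13 $6=7
PC=2  bne  $4, $6, L4        | $0=0 $1=13 $2=1 $3=65526 $4=9 $5=13 $6=7  [TAKEN]
PC=3  andi  $4, $3, 12       | $0=0 $1=13 $2=1 $3=65526 $4=4 $5=13 $6=7
PC=4  addi  $1, $4, 6        | $0=0 $1=10 $2=1 $3=65526 $4=4 $5=13 $6=7
PC=5  andi  $6, $0, 14       | $0=0 $1=10 $2=1 $3=65526 $4=4 $5=13 $6=0

$0=0 $1=10 $2=1 $3=65526 $4=4 $5=13 $6=0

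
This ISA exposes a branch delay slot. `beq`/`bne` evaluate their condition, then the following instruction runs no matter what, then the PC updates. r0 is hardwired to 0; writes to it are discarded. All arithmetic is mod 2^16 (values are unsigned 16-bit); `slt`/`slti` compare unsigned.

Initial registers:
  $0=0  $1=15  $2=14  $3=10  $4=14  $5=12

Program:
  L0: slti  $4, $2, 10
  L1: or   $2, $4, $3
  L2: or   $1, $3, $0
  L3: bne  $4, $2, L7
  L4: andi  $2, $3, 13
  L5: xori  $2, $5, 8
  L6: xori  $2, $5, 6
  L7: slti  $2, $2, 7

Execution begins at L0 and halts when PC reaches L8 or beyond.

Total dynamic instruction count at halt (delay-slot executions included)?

6

  step pc=0: slti  $4, $2, 10  regs=(0,15,14,10,0,12)
  step pc=1: or   $2, $4, $3  regs=(0,15,10,10,0,12)
  step pc=2: or   $1, $3, $0  regs=(0,10,10,10,0,12)
  step pc=3: bne  $4, $2, L7  cond=T  regs=(0,10,10,10,0,12)
  step pc=4: andi  $2, $3, 13  regs=(0,10,8,10,0,12)
  step pc=7: slti  $2, $2, 7  regs=(0,10,0,10,0,12)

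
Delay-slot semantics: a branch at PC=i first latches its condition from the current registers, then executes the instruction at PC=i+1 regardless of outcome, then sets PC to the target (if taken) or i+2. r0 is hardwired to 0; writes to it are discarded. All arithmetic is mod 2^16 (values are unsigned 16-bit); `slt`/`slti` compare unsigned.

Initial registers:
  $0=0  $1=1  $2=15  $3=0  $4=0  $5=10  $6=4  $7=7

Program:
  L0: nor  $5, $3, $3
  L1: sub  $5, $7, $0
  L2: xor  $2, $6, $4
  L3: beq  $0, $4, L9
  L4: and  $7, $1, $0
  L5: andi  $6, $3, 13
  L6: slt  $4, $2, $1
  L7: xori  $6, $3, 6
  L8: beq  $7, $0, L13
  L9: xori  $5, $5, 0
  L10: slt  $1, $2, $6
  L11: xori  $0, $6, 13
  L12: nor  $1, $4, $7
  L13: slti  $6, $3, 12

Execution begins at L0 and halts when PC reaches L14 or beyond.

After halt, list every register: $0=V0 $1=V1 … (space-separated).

$0=0 $1=65535 $2=4 $3=0 $4=0 $5=7 $6=1 $7=0

[0] nor  $5, $3, $3  →  {$0:0, $1:1, $2:15, $3:0, $4:0, $5:65535, $6:4, $7:7}
[1] sub  $5, $7, $0  →  {$0:0, $1:1, $2:15, $3:0, $4:0, $5:7, $6:4, $7:7}
[2] xor  $2, $6, $4  →  {$0:0, $1:1, $2:4, $3:0, $4:0, $5:7, $6:4, $7:7}
[3] beq  $0, $4, L9  →  {$0:0, $1:1, $2:4, $3:0, $4:0, $5:7, $6:4, $7:7}  ⟨branch taken⟩
[4] and  $7, $1, $0  →  {$0:0, $1:1, $2:4, $3:0, $4:0, $5:7, $6:4, $7:0}
[9] xori  $5, $5, 0  →  {$0:0, $1:1, $2:4, $3:0, $4:0, $5:7, $6:4, $7:0}
[10] slt  $1, $2, $6  →  {$0:0, $1:0, $2:4, $3:0, $4:0, $5:7, $6:4, $7:0}
[11] xori  $0, $6, 13  →  {$0:0, $1:0, $2:4, $3:0, $4:0, $5:7, $6:4, $7:0}
[12] nor  $1, $4, $7  →  {$0:0, $1:65535, $2:4, $3:0, $4:0, $5:7, $6:4, $7:0}
[13] slti  $6, $3, 12  →  {$0:0, $1:65535, $2:4, $3:0, $4:0, $5:7, $6:1, $7:0}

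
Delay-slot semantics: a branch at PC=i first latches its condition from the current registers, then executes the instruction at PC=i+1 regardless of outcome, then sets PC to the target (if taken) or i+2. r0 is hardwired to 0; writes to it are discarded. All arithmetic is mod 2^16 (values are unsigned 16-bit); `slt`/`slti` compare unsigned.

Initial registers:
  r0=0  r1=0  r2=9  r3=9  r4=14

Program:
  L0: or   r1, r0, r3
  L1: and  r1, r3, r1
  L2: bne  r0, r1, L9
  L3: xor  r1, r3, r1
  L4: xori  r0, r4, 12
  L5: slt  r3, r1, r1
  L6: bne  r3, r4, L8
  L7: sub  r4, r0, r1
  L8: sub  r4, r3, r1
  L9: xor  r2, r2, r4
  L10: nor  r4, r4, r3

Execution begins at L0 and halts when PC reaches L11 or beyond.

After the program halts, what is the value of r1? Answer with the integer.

#0 or   r1, r0, r3 ; 0/9/9/9/14
#1 and  r1, r3, r1 ; 0/9/9/9/14
#2 bne  r0, r1, L9 ; 0/9/9/9/14 ; →target
#3 xor  r1, r3, r1 ; 0/0/9/9/14
#9 xor  r2, r2, r4 ; 0/0/7/9/14
#10 nor  r4, r4, r3 ; 0/0/7/9/65520

0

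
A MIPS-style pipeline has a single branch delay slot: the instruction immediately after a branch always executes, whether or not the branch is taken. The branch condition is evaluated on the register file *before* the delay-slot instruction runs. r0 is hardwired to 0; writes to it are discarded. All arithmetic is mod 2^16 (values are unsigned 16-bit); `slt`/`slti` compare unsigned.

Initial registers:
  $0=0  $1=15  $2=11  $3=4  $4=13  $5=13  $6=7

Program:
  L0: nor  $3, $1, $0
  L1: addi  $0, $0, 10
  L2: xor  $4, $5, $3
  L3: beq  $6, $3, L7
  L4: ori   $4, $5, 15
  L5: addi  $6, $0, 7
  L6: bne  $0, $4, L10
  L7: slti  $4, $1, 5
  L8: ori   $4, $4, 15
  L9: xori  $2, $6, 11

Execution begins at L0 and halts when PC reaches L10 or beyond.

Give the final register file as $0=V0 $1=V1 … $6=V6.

[0] nor  $3, $1, $0  →  {$0:0, $1:15, $2:11, $3:65520, $4:13, $5:13, $6:7}
[1] addi  $0, $0, 10  →  {$0:0, $1:15, $2:11, $3:65520, $4:13, $5:13, $6:7}
[2] xor  $4, $5, $3  →  {$0:0, $1:15, $2:11, $3:65520, $4:65533, $5:13, $6:7}
[3] beq  $6, $3, L7  →  {$0:0, $1:15, $2:11, $3:65520, $4:65533, $5:13, $6:7}  ⟨branch fallthrough⟩
[4] ori   $4, $5, 15  →  {$0:0, $1:15, $2:11, $3:65520, $4:15, $5:13, $6:7}
[5] addi  $6, $0, 7  →  {$0:0, $1:15, $2:11, $3:65520, $4:15, $5:13, $6:7}
[6] bne  $0, $4, L10  →  {$0:0, $1:15, $2:11, $3:65520, $4:15, $5:13, $6:7}  ⟨branch taken⟩
[7] slti  $4, $1, 5  →  {$0:0, $1:15, $2:11, $3:65520, $4:0, $5:13, $6:7}

$0=0 $1=15 $2=11 $3=65520 $4=0 $5=13 $6=7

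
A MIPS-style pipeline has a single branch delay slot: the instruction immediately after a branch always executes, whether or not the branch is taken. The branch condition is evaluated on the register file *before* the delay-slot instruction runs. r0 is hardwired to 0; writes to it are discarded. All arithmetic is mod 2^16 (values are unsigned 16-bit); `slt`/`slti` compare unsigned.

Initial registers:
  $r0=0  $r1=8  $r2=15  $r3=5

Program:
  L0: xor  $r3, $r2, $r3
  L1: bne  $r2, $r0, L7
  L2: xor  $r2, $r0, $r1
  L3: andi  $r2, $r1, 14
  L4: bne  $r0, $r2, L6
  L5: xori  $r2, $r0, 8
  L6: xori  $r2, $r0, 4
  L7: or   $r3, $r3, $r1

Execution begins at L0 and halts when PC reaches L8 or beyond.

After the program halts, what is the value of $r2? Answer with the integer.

8

  step pc=0: xor  $r3, $r2, $r3  regs=(0,8,15,10)
  step pc=1: bne  $r2, $r0, L7  cond=T  regs=(0,8,15,10)
  step pc=2: xor  $r2, $r0, $r1  regs=(0,8,8,10)
  step pc=7: or   $r3, $r3, $r1  regs=(0,8,8,10)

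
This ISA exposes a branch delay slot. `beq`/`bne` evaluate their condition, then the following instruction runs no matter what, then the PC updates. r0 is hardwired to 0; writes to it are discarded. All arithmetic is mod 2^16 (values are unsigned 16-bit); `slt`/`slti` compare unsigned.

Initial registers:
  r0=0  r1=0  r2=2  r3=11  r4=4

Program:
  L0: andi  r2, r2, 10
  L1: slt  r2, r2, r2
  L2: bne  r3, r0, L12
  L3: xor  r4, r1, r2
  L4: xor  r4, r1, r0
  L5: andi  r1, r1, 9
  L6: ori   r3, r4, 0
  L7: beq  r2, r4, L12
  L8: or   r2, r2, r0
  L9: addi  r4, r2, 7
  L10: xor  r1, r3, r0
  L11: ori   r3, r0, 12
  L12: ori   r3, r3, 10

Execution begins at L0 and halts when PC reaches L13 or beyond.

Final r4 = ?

0

  step pc=0: andi  r2, r2, 10  regs=(0,0,2,11,4)
  step pc=1: slt  r2, r2, r2  regs=(0,0,0,11,4)
  step pc=2: bne  r3, r0, L12  cond=T  regs=(0,0,0,11,4)
  step pc=3: xor  r4, r1, r2  regs=(0,0,0,11,0)
  step pc=12: ori   r3, r3, 10  regs=(0,0,0,11,0)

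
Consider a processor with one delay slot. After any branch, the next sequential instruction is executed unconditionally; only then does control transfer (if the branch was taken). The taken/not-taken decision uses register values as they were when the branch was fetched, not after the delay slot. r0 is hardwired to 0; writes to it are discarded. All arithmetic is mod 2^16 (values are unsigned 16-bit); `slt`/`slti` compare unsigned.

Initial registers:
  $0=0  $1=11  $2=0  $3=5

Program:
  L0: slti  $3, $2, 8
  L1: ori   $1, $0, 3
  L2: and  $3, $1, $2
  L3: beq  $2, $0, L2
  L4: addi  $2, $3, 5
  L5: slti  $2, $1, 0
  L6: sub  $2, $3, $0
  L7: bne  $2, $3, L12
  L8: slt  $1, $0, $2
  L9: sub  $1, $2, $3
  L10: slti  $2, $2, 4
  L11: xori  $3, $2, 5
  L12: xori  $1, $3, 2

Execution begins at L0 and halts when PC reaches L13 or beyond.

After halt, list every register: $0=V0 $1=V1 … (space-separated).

PC=0  slti  $3, $2, 8        | $0=0 $1=11 $2=0 $3=1
PC=1  ori   $1, $0, 3        | $0=0 $1=3 $2=0 $3=1
PC=2  and  $3, $1, $2        | $0=0 $1=3 $2=0 $3=0
PC=3  beq  $2, $0, L2        | $0=0 $1=3 $2=0 $3=0  [TAKEN]
PC=4  addi  $2, $3, 5        | $0=0 $1=3 $2=5 $3=0
PC=2  and  $3, $1, $2        | $0=0 $1=3 $2=5 $3=1
PC=3  beq  $2, $0, L2        | $0=0 $1=3 $2=5 $3=1  [not taken]
PC=4  addi  $2, $3, 5        | $0=0 $1=3 $2=6 $3=1
PC=5  slti  $2, $1, 0        | $0=0 $1=3 $2=0 $3=1
PC=6  sub  $2, $3, $0        | $0=0 $1=3 $2=1 $3=1
PC=7  bne  $2, $3, L12       | $0=0 $1=3 $2=1 $3=1  [not taken]
PC=8  slt  $1, $0, $2        | $0=0 $1=1 $2=1 $3=1
PC=9  sub  $1, $2, $3        | $0=0 $1=0 $2=1 $3=1
PC=10 slti  $2, $2, 4        | $0=0 $1=0 $2=1 $3=1
PC=11 xori  $3, $2, 5        | $0=0 $1=0 $2=1 $3=4
PC=12 xori  $1, $3, 2        | $0=0 $1=6 $2=1 $3=4

$0=0 $1=6 $2=1 $3=4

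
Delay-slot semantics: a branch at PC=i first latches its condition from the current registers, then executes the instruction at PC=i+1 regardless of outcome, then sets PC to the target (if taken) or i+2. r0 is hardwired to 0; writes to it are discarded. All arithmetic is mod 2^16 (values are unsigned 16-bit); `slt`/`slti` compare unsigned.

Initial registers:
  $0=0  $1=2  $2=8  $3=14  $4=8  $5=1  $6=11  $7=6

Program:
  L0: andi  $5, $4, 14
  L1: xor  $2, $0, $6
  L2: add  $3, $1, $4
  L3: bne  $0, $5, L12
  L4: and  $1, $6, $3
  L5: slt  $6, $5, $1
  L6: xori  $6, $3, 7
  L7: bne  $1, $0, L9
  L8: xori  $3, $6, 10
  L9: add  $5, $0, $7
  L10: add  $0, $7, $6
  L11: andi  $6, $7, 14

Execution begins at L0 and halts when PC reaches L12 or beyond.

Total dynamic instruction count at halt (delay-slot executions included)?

5

#0 andi  $5, $4, 14 ; 0/2/8/14/8/8/11/6
#1 xor  $2, $0, $6 ; 0/2/11/14/8/8/11/6
#2 add  $3, $1, $4 ; 0/2/11/10/8/8/11/6
#3 bne  $0, $5, L12 ; 0/2/11/10/8/8/11/6 ; →target
#4 and  $1, $6, $3 ; 0/10/11/10/8/8/11/6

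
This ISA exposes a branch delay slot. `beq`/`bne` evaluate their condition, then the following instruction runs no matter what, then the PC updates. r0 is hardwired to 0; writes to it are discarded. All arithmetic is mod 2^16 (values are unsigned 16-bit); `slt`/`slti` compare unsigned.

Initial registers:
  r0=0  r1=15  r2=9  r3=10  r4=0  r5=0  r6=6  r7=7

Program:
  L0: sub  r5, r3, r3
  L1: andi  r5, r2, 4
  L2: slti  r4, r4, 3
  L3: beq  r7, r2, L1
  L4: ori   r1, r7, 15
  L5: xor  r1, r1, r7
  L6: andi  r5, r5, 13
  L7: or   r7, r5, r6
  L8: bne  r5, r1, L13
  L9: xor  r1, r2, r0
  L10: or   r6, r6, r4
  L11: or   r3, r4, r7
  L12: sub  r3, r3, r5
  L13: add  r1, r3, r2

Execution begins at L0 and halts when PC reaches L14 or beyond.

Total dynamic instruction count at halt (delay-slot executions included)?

[0] sub  r5, r3, r3  →  {r0:0, r1:15, r2:9, r3:10, r4:0, r5:0, r6:6, r7:7}
[1] andi  r5, r2, 4  →  {r0:0, r1:15, r2:9, r3:10, r4:0, r5:0, r6:6, r7:7}
[2] slti  r4, r4, 3  →  {r0:0, r1:15, r2:9, r3:10, r4:1, r5:0, r6:6, r7:7}
[3] beq  r7, r2, L1  →  {r0:0, r1:15, r2:9, r3:10, r4:1, r5:0, r6:6, r7:7}  ⟨branch fallthrough⟩
[4] ori   r1, r7, 15  →  {r0:0, r1:15, r2:9, r3:10, r4:1, r5:0, r6:6, r7:7}
[5] xor  r1, r1, r7  →  {r0:0, r1:8, r2:9, r3:10, r4:1, r5:0, r6:6, r7:7}
[6] andi  r5, r5, 13  →  {r0:0, r1:8, r2:9, r3:10, r4:1, r5:0, r6:6, r7:7}
[7] or   r7, r5, r6  →  {r0:0, r1:8, r2:9, r3:10, r4:1, r5:0, r6:6, r7:6}
[8] bne  r5, r1, L13  →  {r0:0, r1:8, r2:9, r3:10, r4:1, r5:0, r6:6, r7:6}  ⟨branch taken⟩
[9] xor  r1, r2, r0  →  {r0:0, r1:9, r2:9, r3:10, r4:1, r5:0, r6:6, r7:6}
[13] add  r1, r3, r2  →  {r0:0, r1:19, r2:9, r3:10, r4:1, r5:0, r6:6, r7:6}

11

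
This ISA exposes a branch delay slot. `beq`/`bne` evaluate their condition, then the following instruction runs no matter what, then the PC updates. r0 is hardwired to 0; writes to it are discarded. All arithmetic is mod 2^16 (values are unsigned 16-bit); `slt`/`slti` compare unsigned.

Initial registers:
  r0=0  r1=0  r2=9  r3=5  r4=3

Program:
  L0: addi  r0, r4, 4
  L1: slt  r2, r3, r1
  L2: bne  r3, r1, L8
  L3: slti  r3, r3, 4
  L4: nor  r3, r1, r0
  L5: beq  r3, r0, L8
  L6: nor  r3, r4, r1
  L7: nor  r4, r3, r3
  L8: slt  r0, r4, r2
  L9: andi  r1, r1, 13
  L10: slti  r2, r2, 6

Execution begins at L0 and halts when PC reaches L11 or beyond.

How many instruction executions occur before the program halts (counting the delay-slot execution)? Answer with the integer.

7

PC=0  addi  r0, r4, 4        | r0=0 r1=0 r2=9 r3=5 r4=3
PC=1  slt  r2, r3, r1        | r0=0 r1=0 r2=0 r3=5 r4=3
PC=2  bne  r3, r1, L8        | r0=0 r1=0 r2=0 r3=5 r4=3  [TAKEN]
PC=3  slti  r3, r3, 4        | r0=0 r1=0 r2=0 r3=0 r4=3
PC=8  slt  r0, r4, r2        | r0=0 r1=0 r2=0 r3=0 r4=3
PC=9  andi  r1, r1, 13       | r0=0 r1=0 r2=0 r3=0 r4=3
PC=10 slti  r2, r2, 6        | r0=0 r1=0 r2=1 r3=0 r4=3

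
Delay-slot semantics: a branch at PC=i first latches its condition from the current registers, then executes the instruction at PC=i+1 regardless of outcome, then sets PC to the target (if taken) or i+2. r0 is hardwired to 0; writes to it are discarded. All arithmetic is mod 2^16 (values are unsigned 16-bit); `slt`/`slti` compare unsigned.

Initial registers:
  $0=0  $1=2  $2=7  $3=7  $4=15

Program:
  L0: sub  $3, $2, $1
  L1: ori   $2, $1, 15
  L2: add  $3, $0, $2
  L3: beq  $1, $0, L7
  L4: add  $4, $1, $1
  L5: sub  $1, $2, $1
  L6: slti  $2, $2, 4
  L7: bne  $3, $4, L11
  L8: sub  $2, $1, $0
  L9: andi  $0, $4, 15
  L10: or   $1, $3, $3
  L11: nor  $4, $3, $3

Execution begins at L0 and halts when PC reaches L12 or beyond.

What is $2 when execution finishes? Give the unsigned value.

13

[0] sub  $3, $2, $1  →  {$0:0, $1:2, $2:7, $3:5, $4:15}
[1] ori   $2, $1, 15  →  {$0:0, $1:2, $2:15, $3:5, $4:15}
[2] add  $3, $0, $2  →  {$0:0, $1:2, $2:15, $3:15, $4:15}
[3] beq  $1, $0, L7  →  {$0:0, $1:2, $2:15, $3:15, $4:15}  ⟨branch fallthrough⟩
[4] add  $4, $1, $1  →  {$0:0, $1:2, $2:15, $3:15, $4:4}
[5] sub  $1, $2, $1  →  {$0:0, $1:13, $2:15, $3:15, $4:4}
[6] slti  $2, $2, 4  →  {$0:0, $1:13, $2:0, $3:15, $4:4}
[7] bne  $3, $4, L11  →  {$0:0, $1:13, $2:0, $3:15, $4:4}  ⟨branch taken⟩
[8] sub  $2, $1, $0  →  {$0:0, $1:13, $2:13, $3:15, $4:4}
[11] nor  $4, $3, $3  →  {$0:0, $1:13, $2:13, $3:15, $4:65520}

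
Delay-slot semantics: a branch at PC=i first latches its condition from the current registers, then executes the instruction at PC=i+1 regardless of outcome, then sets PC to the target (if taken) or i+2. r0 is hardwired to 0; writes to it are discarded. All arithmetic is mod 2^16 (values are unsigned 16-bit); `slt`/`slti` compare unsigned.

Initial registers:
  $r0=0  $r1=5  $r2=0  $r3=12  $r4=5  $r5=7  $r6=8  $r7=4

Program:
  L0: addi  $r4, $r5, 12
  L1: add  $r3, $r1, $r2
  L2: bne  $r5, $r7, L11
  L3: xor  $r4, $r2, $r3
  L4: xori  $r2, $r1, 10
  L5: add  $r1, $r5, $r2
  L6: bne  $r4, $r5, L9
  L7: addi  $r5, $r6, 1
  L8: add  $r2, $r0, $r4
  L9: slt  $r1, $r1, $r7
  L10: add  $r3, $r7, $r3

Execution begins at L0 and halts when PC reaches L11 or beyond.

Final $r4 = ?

  step pc=0: addi  $r4, $r5, 12  regs=(0,5,0,12,19,7,8,4)
  step pc=1: add  $r3, $r1, $r2  regs=(0,5,0,5,19,7,8,4)
  step pc=2: bne  $r5, $r7, L11  cond=T  regs=(0,5,0,5,19,7,8,4)
  step pc=3: xor  $r4, $r2, $r3  regs=(0,5,0,5,5,7,8,4)

5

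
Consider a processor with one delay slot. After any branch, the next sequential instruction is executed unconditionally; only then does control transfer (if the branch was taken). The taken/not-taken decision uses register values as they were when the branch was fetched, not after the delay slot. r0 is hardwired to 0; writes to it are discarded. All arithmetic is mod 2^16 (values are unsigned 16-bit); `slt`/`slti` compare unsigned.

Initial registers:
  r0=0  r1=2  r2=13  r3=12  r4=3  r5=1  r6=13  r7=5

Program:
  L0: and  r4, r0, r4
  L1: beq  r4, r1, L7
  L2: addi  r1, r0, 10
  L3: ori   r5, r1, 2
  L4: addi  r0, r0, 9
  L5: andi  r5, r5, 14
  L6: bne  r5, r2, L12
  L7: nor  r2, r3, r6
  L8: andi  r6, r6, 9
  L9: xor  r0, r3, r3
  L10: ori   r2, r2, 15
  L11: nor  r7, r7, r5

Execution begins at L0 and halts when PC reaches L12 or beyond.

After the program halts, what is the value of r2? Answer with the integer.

65522

#0 and  r4, r0, r4 ; 0/2/13/12/0/1/13/5
#1 beq  r4, r1, L7 ; 0/2/13/12/0/1/13/5 ; →fallthru
#2 addi  r1, r0, 10 ; 0/10/13/12/0/1/13/5
#3 ori   r5, r1, 2 ; 0/10/13/12/0/10/13/5
#4 addi  r0, r0, 9 ; 0/10/13/12/0/10/13/5
#5 andi  r5, r5, 14 ; 0/10/13/12/0/10/13/5
#6 bne  r5, r2, L12 ; 0/10/13/12/0/10/13/5 ; →target
#7 nor  r2, r3, r6 ; 0/10/65522/12/0/10/13/5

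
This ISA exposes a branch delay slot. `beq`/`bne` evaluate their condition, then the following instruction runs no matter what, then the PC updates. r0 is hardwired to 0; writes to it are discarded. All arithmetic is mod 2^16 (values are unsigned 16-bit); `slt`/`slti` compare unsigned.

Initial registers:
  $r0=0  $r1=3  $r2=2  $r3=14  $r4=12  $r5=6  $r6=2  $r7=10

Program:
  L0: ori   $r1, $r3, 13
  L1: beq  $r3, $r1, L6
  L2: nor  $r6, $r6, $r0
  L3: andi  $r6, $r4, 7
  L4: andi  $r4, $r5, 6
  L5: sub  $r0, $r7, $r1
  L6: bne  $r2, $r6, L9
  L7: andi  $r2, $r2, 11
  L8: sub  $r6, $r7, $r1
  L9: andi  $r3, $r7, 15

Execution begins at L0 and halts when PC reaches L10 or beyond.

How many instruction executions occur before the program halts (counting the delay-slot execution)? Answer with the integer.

9

PC=0  ori   $r1, $r3, 13     | $r0=0 $r1=15 $r2=2 $r3=14 $r4=12 $r5=6 $r6=2 $r7=10
PC=1  beq  $r3, $r1, L6      | $r0=0 $r1=15 $r2=2 $r3=14 $r4=12 $r5=6 $r6=2 $r7=10  [not taken]
PC=2  nor  $r6, $r6, $r0     | $r0=0 $r1=15 $r2=2 $r3=14 $r4=12 $r5=6 $r6=65533 $r7=10
PC=3  andi  $r6, $r4, 7      | $r0=0 $r1=15 $r2=2 $r3=14 $r4=12 $r5=6 $r6=4 $r7=10
PC=4  andi  $r4, $r5, 6      | $r0=0 $r1=15 $r2=2 $r3=14 $r4=6 $r5=6 $r6=4 $r7=10
PC=5  sub  $r0, $r7, $r1     | $r0=0 $r1=15 $r2=2 $r3=14 $r4=6 $r5=6 $r6=4 $r7=10
PC=6  bne  $r2, $r6, L9      | $r0=0 $r1=15 $r2=2 $r3=14 $r4=6 $r5=6 $r6=4 $r7=10  [TAKEN]
PC=7  andi  $r2, $r2, 11     | $r0=0 $r1=15 $r2=2 $r3=14 $r4=6 $r5=6 $r6=4 $r7=10
PC=9  andi  $r3, $r7, 15     | $r0=0 $r1=15 $r2=2 $r3=10 $r4=6 $r5=6 $r6=4 $r7=10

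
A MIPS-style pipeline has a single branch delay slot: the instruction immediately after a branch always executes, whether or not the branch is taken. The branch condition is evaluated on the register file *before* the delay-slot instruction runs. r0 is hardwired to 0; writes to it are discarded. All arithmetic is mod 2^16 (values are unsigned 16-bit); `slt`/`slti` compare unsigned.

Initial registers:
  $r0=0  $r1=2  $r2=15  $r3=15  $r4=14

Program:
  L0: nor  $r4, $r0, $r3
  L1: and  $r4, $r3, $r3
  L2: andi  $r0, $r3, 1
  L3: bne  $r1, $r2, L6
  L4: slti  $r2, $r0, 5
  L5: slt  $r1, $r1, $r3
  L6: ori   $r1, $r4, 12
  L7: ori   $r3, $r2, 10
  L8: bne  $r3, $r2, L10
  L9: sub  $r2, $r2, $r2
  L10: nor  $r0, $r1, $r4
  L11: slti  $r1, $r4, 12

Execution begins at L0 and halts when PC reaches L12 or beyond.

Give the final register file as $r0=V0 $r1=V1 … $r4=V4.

[0] nor  $r4, $r0, $r3  →  {$r0:0, $r1:2, $r2:15, $r3:15, $r4:65520}
[1] and  $r4, $r3, $r3  →  {$r0:0, $r1:2, $r2:15, $r3:15, $r4:15}
[2] andi  $r0, $r3, 1  →  {$r0:0, $r1:2, $r2:15, $r3:15, $r4:15}
[3] bne  $r1, $r2, L6  →  {$r0:0, $r1:2, $r2:15, $r3:15, $r4:15}  ⟨branch taken⟩
[4] slti  $r2, $r0, 5  →  {$r0:0, $r1:2, $r2:1, $r3:15, $r4:15}
[6] ori   $r1, $r4, 12  →  {$r0:0, $r1:15, $r2:1, $r3:15, $r4:15}
[7] ori   $r3, $r2, 10  →  {$r0:0, $r1:15, $r2:1, $r3:11, $r4:15}
[8] bne  $r3, $r2, L10  →  {$r0:0, $r1:15, $r2:1, $r3:11, $r4:15}  ⟨branch taken⟩
[9] sub  $r2, $r2, $r2  →  {$r0:0, $r1:15, $r2:0, $r3:11, $r4:15}
[10] nor  $r0, $r1, $r4  →  {$r0:0, $r1:15, $r2:0, $r3:11, $r4:15}
[11] slti  $r1, $r4, 12  →  {$r0:0, $r1:0, $r2:0, $r3:11, $r4:15}

$r0=0 $r1=0 $r2=0 $r3=11 $r4=15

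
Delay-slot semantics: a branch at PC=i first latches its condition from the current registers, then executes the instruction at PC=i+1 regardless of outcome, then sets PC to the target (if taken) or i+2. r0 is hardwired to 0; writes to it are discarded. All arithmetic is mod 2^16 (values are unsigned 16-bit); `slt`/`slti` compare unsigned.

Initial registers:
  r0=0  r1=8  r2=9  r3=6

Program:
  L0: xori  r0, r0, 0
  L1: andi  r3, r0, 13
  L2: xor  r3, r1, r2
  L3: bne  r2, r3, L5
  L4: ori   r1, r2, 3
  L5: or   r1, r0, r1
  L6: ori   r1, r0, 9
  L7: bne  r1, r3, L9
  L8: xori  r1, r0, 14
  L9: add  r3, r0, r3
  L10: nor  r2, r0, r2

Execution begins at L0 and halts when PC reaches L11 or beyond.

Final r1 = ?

  step pc=0: xori  r0, r0, 0  regs=(0,8,9,6)
  step pc=1: andi  r3, r0, 13  regs=(0,8,9,0)
  step pc=2: xor  r3, r1, r2  regs=(0,8,9,1)
  step pc=3: bne  r2, r3, L5  cond=T  regs=(0,8,9,1)
  step pc=4: ori   r1, r2, 3  regs=(0,11,9,1)
  step pc=5: or   r1, r0, r1  regs=(0,11,9,1)
  step pc=6: ori   r1, r0, 9  regs=(0,9,9,1)
  step pc=7: bne  r1, r3, L9  cond=T  regs=(0,9,9,1)
  step pc=8: xori  r1, r0, 14  regs=(0,14,9,1)
  step pc=9: add  r3, r0, r3  regs=(0,14,9,1)
  step pc=10: nor  r2, r0, r2  regs=(0,14,65526,1)

14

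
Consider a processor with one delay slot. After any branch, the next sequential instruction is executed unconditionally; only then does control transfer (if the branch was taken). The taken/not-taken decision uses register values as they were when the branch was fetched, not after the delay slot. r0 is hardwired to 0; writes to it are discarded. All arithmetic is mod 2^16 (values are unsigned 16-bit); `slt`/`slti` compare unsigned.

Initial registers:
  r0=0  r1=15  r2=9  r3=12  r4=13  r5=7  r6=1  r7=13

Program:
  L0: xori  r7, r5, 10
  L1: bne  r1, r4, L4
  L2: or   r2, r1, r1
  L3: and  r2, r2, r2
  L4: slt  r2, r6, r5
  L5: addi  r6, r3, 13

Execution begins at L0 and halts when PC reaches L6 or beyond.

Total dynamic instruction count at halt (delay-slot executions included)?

5

  step pc=0: xori  r7, r5, 10  regs=(0,15,9,12,13,7,1,13)
  step pc=1: bne  r1, r4, L4  cond=T  regs=(0,15,9,12,13,7,1,13)
  step pc=2: or   r2, r1, r1  regs=(0,15,15,12,13,7,1,13)
  step pc=4: slt  r2, r6, r5  regs=(0,15,1,12,13,7,1,13)
  step pc=5: addi  r6, r3, 13  regs=(0,15,1,12,13,7,25,13)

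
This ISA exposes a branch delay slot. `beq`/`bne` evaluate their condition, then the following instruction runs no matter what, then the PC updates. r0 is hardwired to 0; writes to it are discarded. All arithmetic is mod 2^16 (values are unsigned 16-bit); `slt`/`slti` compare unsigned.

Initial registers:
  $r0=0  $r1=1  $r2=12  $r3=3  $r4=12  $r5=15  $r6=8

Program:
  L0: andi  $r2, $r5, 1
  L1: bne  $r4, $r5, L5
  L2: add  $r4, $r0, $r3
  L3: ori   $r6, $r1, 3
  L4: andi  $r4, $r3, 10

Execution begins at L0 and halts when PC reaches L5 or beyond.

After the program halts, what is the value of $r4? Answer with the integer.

PC=0  andi  $r2, $r5, 1      | $r0=0 $r1=1 $r2=1 $r3=3 $r4=12 $r5=15 $r6=8
PC=1  bne  $r4, $r5, L5      | $r0=0 $r1=1 $r2=1 $r3=3 $r4=12 $r5=15 $r6=8  [TAKEN]
PC=2  add  $r4, $r0, $r3     | $r0=0 $r1=1 $r2=1 $r3=3 $r4=3 $r5=15 $r6=8

3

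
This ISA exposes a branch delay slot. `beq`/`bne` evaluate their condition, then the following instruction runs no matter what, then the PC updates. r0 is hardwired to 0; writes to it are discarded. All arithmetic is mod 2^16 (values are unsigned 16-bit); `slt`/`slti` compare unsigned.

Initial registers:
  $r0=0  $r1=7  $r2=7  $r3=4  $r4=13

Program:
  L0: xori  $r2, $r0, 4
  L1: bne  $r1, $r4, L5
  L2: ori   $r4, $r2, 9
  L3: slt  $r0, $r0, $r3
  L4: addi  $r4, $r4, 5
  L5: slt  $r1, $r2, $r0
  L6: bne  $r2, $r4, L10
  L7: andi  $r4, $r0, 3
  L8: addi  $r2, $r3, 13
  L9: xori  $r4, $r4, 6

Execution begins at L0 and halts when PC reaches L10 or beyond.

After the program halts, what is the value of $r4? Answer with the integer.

0

PC=0  xori  $r2, $r0, 4      | $r0=0 $r1=7 $r2=4 $r3=4 $r4=13
PC=1  bne  $r1, $r4, L5      | $r0=0 $r1=7 $r2=4 $r3=4 $r4=13  [TAKEN]
PC=2  ori   $r4, $r2, 9      | $r0=0 $r1=7 $r2=4 $r3=4 $r4=13
PC=5  slt  $r1, $r2, $r0     | $r0=0 $r1=0 $r2=4 $r3=4 $r4=13
PC=6  bne  $r2, $r4, L10     | $r0=0 $r1=0 $r2=4 $r3=4 $r4=13  [TAKEN]
PC=7  andi  $r4, $r0, 3      | $r0=0 $r1=0 $r2=4 $r3=4 $r4=0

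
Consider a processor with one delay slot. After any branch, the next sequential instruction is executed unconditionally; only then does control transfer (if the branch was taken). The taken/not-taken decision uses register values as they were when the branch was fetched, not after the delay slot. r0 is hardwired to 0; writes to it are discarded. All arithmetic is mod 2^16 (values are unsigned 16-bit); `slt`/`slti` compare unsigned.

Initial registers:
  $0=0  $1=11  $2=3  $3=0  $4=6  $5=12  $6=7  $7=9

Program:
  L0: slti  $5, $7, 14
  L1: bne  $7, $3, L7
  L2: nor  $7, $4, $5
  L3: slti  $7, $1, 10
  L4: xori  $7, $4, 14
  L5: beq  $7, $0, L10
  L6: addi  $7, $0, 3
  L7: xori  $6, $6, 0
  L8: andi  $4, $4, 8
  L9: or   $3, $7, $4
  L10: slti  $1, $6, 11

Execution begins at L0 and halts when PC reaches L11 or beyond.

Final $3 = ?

65528

[0] slti  $5, $7, 14  →  {$0:0, $1:11, $2:3, $3:0, $4:6, $5:1, $6:7, $7:9}
[1] bne  $7, $3, L7  →  {$0:0, $1:11, $2:3, $3:0, $4:6, $5:1, $6:7, $7:9}  ⟨branch taken⟩
[2] nor  $7, $4, $5  →  {$0:0, $1:11, $2:3, $3:0, $4:6, $5:1, $6:7, $7:65528}
[7] xori  $6, $6, 0  →  {$0:0, $1:11, $2:3, $3:0, $4:6, $5:1, $6:7, $7:65528}
[8] andi  $4, $4, 8  →  {$0:0, $1:11, $2:3, $3:0, $4:0, $5:1, $6:7, $7:65528}
[9] or   $3, $7, $4  →  {$0:0, $1:11, $2:3, $3:65528, $4:0, $5:1, $6:7, $7:65528}
[10] slti  $1, $6, 11  →  {$0:0, $1:1, $2:3, $3:65528, $4:0, $5:1, $6:7, $7:65528}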